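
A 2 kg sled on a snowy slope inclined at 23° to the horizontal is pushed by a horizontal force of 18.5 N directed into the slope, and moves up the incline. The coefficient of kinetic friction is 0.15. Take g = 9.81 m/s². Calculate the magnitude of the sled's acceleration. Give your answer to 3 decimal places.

2.785 m/s²

The horizontal push has components F cos 23° = 18.5 × 0.9205 = 17.029 N up the incline and F sin 23° = 18.5 × 0.3907 = 7.228 N pressing into the surface.
The normal force is therefore N = mg cos 23° + F sin 23° = 18.060 + 7.228 = 25.288 N, and kinetic friction down the slope is μN = 0.15 × 25.288 = 3.793 N.
Along the incline: F cos 23° − mg sin 23° − μN = ma, so 17.029 − 7.666 − 3.793 = 2 a, giving a = 2.7850 m/s².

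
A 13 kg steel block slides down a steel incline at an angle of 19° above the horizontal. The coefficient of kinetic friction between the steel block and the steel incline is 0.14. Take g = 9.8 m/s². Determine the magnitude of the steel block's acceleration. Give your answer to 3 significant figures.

Resolving the weight along the incline: the component pulling the steel block down the slope is mg sin 19° = 13 × 9.8 × 0.3256 = 41.481 N, and the normal force is N = mg cos 19° = 13 × 9.8 × 0.9455 = 120.457 N.
Kinetic friction acts up the slope with magnitude f = μN = 0.14 × 120.457 = 16.864 N.
Net force along the incline is 41.481 − 16.864 = 24.617 N, so a = 24.617 / 13 = 1.8936 m/s².

1.89 m/s²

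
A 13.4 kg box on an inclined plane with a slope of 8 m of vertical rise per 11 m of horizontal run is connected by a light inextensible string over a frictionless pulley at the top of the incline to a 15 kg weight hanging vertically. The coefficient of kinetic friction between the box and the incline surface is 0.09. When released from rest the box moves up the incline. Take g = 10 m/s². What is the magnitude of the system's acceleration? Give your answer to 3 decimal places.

For the box on the incline: the weight component along the slope is m₁g sin 36.03° = 13.4 × 10 × 0.5882 = 78.819 N and the normal force is N = m₁g cos 36.03° = 108.371 N.
Kinetic friction opposes the box's motion up the incline: f = μN = 0.09 × 108.371 = 9.753 N acting down the slope.
Newton's second law for the box (up-slope positive): T − 78.819 − 9.753 = 13.4 a. For the hanging weight (downward positive): 15 × 10 − T = 15 a.
Adding the two equations eliminates T: 61.428 = 28.4 a, so a = 2.1630 m/s².

2.163 m/s²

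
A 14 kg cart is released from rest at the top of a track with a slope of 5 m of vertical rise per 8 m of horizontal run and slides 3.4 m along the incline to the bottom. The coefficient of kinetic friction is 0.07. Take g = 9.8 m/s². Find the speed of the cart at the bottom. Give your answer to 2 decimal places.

5.60 m/s

The weight component along the incline is mg sin 32.01° = 72.716 N and the normal force is N = mg cos 32.01° = 116.345 N.
Friction up the slope is f = μN = 0.07 × 116.345 = 8.144 N, so the net downslope force is 72.716 − 8.144 = 64.572 N and a = 64.572 / 14 = 4.6123 m/s².
Starting from rest over a distance of 3.4 m, v² = 2aL = 2 × 4.6123 × 3.4 = 31.3636, so v = 5.6003 m/s.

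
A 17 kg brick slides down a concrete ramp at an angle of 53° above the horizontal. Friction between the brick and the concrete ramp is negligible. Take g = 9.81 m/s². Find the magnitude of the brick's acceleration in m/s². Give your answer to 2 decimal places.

Resolving the weight along the incline: the component pulling the brick down the slope is mg sin 53° = 17 × 9.81 × 0.7986 = 133.183 N, and the normal force is N = mg cos 53° = 17 × 9.81 × 0.6018 = 100.362 N.
With no friction the net force along the incline is 133.183 N, so a = g sin 53° = 133.183 / 17 = 7.8343 m/s².

7.83 m/s²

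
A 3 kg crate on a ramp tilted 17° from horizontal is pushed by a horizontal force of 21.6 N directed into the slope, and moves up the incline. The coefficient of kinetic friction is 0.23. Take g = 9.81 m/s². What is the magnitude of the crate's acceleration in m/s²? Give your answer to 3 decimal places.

The horizontal push has components F cos 17° = 21.6 × 0.9563 = 20.656 N up the incline and F sin 17° = 21.6 × 0.2924 = 6.316 N pressing into the surface.
The normal force is therefore N = mg cos 17° + F sin 17° = 28.144 + 6.316 = 34.460 N, and kinetic friction down the slope is μN = 0.23 × 34.460 = 7.926 N.
Along the incline: F cos 17° − mg sin 17° − μN = ma, so 20.656 − 8.605 − 7.926 = 3 a, giving a = 1.3750 m/s².

1.375 m/s²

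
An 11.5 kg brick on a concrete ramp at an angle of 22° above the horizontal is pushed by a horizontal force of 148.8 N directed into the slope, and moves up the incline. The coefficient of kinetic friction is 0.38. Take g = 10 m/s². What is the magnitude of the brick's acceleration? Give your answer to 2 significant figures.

2.9 m/s²

The horizontal push has components F cos 22° = 148.8 × 0.9272 = 137.967 N up the incline and F sin 22° = 148.8 × 0.3746 = 55.740 N pressing into the surface.
The normal force is therefore N = mg cos 22° + F sin 22° = 106.628 + 55.740 = 162.368 N, and kinetic friction down the slope is μN = 0.38 × 162.368 = 61.700 N.
Along the incline: F cos 22° − mg sin 22° − μN = ma, so 137.967 − 43.079 − 61.700 = 11.5 a, giving a = 2.8859 m/s².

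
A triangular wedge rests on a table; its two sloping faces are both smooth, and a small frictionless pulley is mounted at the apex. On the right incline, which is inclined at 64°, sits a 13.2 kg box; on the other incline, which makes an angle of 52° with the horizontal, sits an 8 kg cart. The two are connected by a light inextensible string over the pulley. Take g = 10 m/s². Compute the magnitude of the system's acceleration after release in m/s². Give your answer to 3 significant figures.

Resolve each weight along its own incline: the 13.2 kg mass has component 13.2 × 10 × sin 64° = 118.641 N down its slope, and the 8 kg mass has 8 × 10 × sin 52° = 63.041 N down its slope.
The 13.2 kg side's 118.641 N exceeds the other side's 63.041 N, so that mass slides down and the 8 kg mass slides up. Taking that direction as positive, Newton's second law for the whole system gives 118.641 − 63.041 = (13.2 + 8) a, so a = 55.600 / 21.2 = 2.6226 m/s².

2.62 m/s²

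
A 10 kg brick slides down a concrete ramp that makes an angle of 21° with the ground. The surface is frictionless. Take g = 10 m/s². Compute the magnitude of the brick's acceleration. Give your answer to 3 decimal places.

Resolving the weight along the incline: the component pulling the brick down the slope is mg sin 21° = 10 × 10 × 0.3584 = 35.840 N, and the normal force is N = mg cos 21° = 10 × 10 × 0.9336 = 93.360 N.
With no friction the net force along the incline is 35.840 N, so a = g sin 21° = 35.840 / 10 = 3.5840 m/s².

3.584 m/s²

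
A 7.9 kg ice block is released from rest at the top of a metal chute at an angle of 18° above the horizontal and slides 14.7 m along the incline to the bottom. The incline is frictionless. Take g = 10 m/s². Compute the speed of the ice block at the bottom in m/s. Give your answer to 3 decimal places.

9.532 m/s

The weight component along the incline is mg sin 18° = 24.412 N and the normal force is N = mg cos 18° = 75.133 N.
With no friction, a = g sin 18° = 3.0902 m/s².
Starting from rest over a distance of 14.7 m, v² = 2aL = 2 × 3.0902 × 14.7 = 90.8519, so v = 9.5316 m/s.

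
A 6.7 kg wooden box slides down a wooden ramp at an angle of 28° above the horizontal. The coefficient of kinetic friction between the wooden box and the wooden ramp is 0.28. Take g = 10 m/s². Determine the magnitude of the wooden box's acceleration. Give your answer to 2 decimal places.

Resolving the weight along the incline: the component pulling the wooden box down the slope is mg sin 28° = 6.7 × 10 × 0.4695 = 31.456 N, and the normal force is N = mg cos 28° = 6.7 × 10 × 0.8829 = 59.154 N.
Kinetic friction acts up the slope with magnitude f = μN = 0.28 × 59.154 = 16.563 N.
Net force along the incline is 31.456 − 16.563 = 14.893 N, so a = 14.893 / 6.7 = 2.2228 m/s².

2.22 m/s²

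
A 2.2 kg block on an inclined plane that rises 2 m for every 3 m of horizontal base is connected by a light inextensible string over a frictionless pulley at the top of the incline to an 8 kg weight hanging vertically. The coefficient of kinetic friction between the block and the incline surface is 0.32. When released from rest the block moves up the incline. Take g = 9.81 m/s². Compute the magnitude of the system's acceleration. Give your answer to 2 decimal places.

5.96 m/s²

For the block on the incline: the weight component along the slope is m₁g sin 33.69° = 2.2 × 9.81 × 0.5547 = 11.972 N and the normal force is N = m₁g cos 33.69° = 17.957 N.
Kinetic friction opposes the block's motion up the incline: f = μN = 0.32 × 17.957 = 5.746 N acting down the slope.
Newton's second law for the block (up-slope positive): T − 11.972 − 5.746 = 2.2 a. For the hanging weight (downward positive): 8 × 9.81 − T = 8 a.
Adding the two equations eliminates T: 60.762 = 10.2 a, so a = 5.9571 m/s².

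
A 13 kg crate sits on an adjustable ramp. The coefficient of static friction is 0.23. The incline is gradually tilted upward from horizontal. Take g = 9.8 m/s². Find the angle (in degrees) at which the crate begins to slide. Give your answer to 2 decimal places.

At the threshold of sliding, static friction is at its maximum μ_s N and exactly balances the weight component along the incline: mg sin θ = μ_s mg cos θ.
Hence tan θ = μ_s = 0.23, so θ = arctan(0.23) = 12.9528°.

12.95°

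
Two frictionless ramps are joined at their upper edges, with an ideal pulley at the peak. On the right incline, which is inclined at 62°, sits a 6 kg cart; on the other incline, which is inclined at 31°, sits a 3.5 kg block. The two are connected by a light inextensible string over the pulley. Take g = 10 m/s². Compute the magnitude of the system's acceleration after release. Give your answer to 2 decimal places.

3.68 m/s²

Resolve each weight along its own incline: the 6 kg mass has component 6 × 10 × sin 62° = 52.977 N down its slope, and the 3.5 kg mass has 3.5 × 10 × sin 31° = 18.026 N down its slope.
The 6 kg side's 52.977 N exceeds the other side's 18.026 N, so that mass slides down and the 3.5 kg mass slides up. Taking that direction as positive, Newton's second law for the whole system gives 52.977 − 18.026 = (6 + 3.5) a, so a = 34.951 / 9.5 = 3.6791 m/s².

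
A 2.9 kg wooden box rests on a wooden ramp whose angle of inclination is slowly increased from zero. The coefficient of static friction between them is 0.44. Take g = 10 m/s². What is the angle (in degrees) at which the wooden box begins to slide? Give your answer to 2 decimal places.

At the threshold of sliding, static friction is at its maximum μ_s N and exactly balances the weight component along the incline: mg sin θ = μ_s mg cos θ.
Hence tan θ = μ_s = 0.44, so θ = arctan(0.44) = 23.7495°.

23.75°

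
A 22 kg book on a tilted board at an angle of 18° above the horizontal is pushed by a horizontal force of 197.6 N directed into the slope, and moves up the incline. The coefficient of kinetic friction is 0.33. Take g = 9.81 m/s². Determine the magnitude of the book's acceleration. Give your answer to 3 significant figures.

1.52 m/s²

The horizontal push has components F cos 18° = 197.6 × 0.9511 = 187.937 N up the incline and F sin 18° = 197.6 × 0.3090 = 61.058 N pressing into the surface.
The normal force is therefore N = mg cos 18° + F sin 18° = 205.266 + 61.058 = 266.324 N, and kinetic friction down the slope is μN = 0.33 × 266.324 = 87.887 N.
Along the incline: F cos 18° − mg sin 18° − μN = ma, so 187.937 − 66.688 − 87.887 = 22 a, giving a = 1.5165 m/s².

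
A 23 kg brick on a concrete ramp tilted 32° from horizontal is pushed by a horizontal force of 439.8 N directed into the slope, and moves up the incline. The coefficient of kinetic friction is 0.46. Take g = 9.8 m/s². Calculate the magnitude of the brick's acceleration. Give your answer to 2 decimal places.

2.54 m/s²

The horizontal push has components F cos 32° = 439.8 × 0.8480 = 372.950 N up the incline and F sin 32° = 439.8 × 0.5299 = 233.050 N pressing into the surface.
The normal force is therefore N = mg cos 32° + F sin 32° = 191.139 + 233.050 = 424.189 N, and kinetic friction down the slope is μN = 0.46 × 424.189 = 195.127 N.
Along the incline: F cos 32° − mg sin 32° − μN = ma, so 372.950 − 119.439 − 195.127 = 23 a, giving a = 2.5384 m/s².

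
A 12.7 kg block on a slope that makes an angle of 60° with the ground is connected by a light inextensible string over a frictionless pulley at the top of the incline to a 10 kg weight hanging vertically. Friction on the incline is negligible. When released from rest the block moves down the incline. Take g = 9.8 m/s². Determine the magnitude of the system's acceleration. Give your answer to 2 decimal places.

0.43 m/s²

For the block on the incline: the weight component along the slope is m₁g sin 60° = 12.7 × 9.8 × 0.8660 = 107.782 N and the normal force is N = m₁g cos 60° = 62.230 N.
Newton's second law for the block (down-slope positive): 107.782 − T = 12.7 a. For the hanging weight (upward positive): T − 10 × 9.8 = 10 a.
Adding the two equations eliminates T: 9.782 = 22.7 a, so a = 0.4309 m/s².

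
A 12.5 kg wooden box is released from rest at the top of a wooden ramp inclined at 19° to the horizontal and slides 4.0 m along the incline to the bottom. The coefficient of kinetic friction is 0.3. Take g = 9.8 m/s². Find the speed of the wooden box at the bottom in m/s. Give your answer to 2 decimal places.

The weight component along the incline is mg sin 19° = 39.882 N and the normal force is N = mg cos 19° = 115.826 N.
Friction up the slope is f = μN = 0.3 × 115.826 = 34.748 N, so the net downslope force is 39.882 − 34.748 = 5.134 N and a = 5.134 / 12.5 = 0.4107 m/s².
Starting from rest over a distance of 4.0 m, v² = 2aL = 2 × 0.4107 × 4.0 = 3.2856, so v = 1.8126 m/s.

1.81 m/s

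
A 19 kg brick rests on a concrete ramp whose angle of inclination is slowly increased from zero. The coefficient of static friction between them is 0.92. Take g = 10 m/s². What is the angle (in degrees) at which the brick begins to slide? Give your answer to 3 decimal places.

42.614°

At the threshold of sliding, static friction is at its maximum μ_s N and exactly balances the weight component along the incline: mg sin θ = μ_s mg cos θ.
Hence tan θ = μ_s = 0.92, so θ = arctan(0.92) = 42.6141°.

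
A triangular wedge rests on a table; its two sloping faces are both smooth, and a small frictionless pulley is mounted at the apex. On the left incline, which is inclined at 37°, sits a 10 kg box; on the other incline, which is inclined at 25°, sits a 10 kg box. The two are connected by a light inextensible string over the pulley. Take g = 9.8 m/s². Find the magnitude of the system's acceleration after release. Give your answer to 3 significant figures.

0.878 m/s²

Resolve each weight along its own incline: the 10 kg mass has component 10 × 9.8 × sin 37° = 58.978 N down its slope, and the 10 kg mass has 10 × 9.8 × sin 25° = 41.417 N down its slope.
The 10 kg side's 58.978 N exceeds the other side's 41.417 N, so that mass slides down and the 10 kg mass slides up. Taking that direction as positive, Newton's second law for the whole system gives 58.978 − 41.417 = (10 + 10) a, so a = 17.561 / 20 = 0.8780 m/s².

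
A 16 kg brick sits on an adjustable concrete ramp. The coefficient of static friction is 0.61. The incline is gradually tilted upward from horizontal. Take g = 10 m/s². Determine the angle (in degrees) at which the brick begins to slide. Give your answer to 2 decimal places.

At the threshold of sliding, static friction is at its maximum μ_s N and exactly balances the weight component along the incline: mg sin θ = μ_s mg cos θ.
Hence tan θ = μ_s = 0.61, so θ = arctan(0.61) = 31.3832°.

31.38°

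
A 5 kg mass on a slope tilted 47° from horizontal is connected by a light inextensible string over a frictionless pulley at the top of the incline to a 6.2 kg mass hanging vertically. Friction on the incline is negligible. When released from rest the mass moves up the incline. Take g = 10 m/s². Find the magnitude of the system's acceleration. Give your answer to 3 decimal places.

2.271 m/s²

For the mass on the incline: the weight component along the slope is m₁g sin 47° = 5 × 10 × 0.7314 = 36.570 N and the normal force is N = m₁g cos 47° = 34.100 N.
Newton's second law for the mass (up-slope positive): T − 36.570 = 5 a. For the hanging mass (downward positive): 6.2 × 10 − T = 6.2 a.
Adding the two equations eliminates T: 25.430 = 11.2 a, so a = 2.2705 m/s².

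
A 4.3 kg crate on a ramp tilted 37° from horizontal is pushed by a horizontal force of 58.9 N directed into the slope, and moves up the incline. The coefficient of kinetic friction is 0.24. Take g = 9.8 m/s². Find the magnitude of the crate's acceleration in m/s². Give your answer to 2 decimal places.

1.18 m/s²

The horizontal push has components F cos 37° = 58.9 × 0.7986 = 47.038 N up the incline and F sin 37° = 58.9 × 0.6018 = 35.446 N pressing into the surface.
The normal force is therefore N = mg cos 37° + F sin 37° = 33.653 + 35.446 = 69.099 N, and kinetic friction down the slope is μN = 0.24 × 69.099 = 16.584 N.
Along the incline: F cos 37° − mg sin 37° − μN = ma, so 47.038 − 25.360 − 16.584 = 4.3 a, giving a = 1.1847 m/s².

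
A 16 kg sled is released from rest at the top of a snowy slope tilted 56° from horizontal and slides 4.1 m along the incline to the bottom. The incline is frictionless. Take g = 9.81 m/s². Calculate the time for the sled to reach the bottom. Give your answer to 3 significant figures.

1.00 s

The weight component along the incline is mg sin 56° = 130.126 N and the normal force is N = mg cos 56° = 87.771 N.
With no friction, a = g sin 56° = 8.1329 m/s².
Starting from rest, L = ½at², so t = √(2L/a) = √(2 × 4.1 / 8.1329) = 1.0041 s.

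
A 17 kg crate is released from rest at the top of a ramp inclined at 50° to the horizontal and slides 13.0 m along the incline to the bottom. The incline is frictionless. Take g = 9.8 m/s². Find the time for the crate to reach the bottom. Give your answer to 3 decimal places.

The weight component along the incline is mg sin 50° = 127.623 N and the normal force is N = mg cos 50° = 107.088 N.
With no friction, a = g sin 50° = 7.5072 m/s².
Starting from rest, L = ½at², so t = √(2L/a) = √(2 × 13.0 / 7.5072) = 1.8610 s.

1.861 s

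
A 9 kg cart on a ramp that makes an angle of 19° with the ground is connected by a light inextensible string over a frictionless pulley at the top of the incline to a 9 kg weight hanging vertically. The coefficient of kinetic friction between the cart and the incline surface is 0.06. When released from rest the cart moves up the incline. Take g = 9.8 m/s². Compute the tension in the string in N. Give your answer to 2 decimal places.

For the cart on the incline: the weight component along the slope is m₁g sin 19° = 9 × 9.8 × 0.3256 = 28.718 N and the normal force is N = m₁g cos 19° = 83.395 N.
Kinetic friction opposes the cart's motion up the incline: f = μN = 0.06 × 83.395 = 5.004 N acting down the slope.
Newton's second law for the cart (up-slope positive): T − 28.718 − 5.004 = 9 a. For the hanging weight (downward positive): 9 × 9.8 − T = 9 a.
Adding the two equations eliminates T: 54.478 = 18 a, so a = 3.0266 m/s².
Then from the hanging weight's equation, T = 9 × (9.8 − 3.0266) = 60.961 N.

60.96 N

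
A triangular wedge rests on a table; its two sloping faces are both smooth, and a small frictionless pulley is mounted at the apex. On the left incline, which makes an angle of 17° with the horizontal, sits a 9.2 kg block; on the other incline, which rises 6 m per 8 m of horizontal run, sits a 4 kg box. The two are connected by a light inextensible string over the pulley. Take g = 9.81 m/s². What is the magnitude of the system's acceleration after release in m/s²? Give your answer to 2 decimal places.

Resolve each weight along its own incline: the 9.2 kg mass has component 9.2 × 9.81 × sin 17° = 26.387 N down its slope, and the 4 kg mass has 4 × 9.81 × sin 36.87° = 23.544 N down its slope.
The 9.2 kg side's 26.387 N exceeds the other side's 23.544 N, so that mass slides down and the 4 kg mass slides up. Taking that direction as positive, Newton's second law for the whole system gives 26.387 − 23.544 = (9.2 + 4) a, so a = 2.843 / 13.2 = 0.2154 m/s².

0.22 m/s²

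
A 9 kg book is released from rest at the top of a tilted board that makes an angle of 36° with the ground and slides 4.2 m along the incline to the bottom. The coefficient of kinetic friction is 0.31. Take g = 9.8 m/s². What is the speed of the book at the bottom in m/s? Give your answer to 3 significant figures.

5.27 m/s

The weight component along the incline is mg sin 36° = 51.843 N and the normal force is N = mg cos 36° = 71.355 N.
Friction up the slope is f = μN = 0.31 × 71.355 = 22.120 N, so the net downslope force is 51.843 − 22.120 = 29.723 N and a = 29.723 / 9 = 3.3026 m/s².
Starting from rest over a distance of 4.2 m, v² = 2aL = 2 × 3.3026 × 4.2 = 27.7418, so v = 5.2670 m/s.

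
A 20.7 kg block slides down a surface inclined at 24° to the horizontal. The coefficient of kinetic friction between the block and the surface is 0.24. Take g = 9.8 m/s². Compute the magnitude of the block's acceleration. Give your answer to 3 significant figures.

1.84 m/s²

Resolving the weight along the incline: the component pulling the block down the slope is mg sin 24° = 20.7 × 9.8 × 0.4067 = 82.503 N, and the normal force is N = mg cos 24° = 20.7 × 9.8 × 0.9135 = 185.313 N.
Kinetic friction acts up the slope with magnitude f = μN = 0.24 × 185.313 = 44.475 N.
Net force along the incline is 82.503 − 44.475 = 38.028 N, so a = 38.028 / 20.7 = 1.8371 m/s².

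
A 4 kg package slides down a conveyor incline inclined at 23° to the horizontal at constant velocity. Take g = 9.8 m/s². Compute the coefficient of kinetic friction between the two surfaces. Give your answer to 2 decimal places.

At constant velocity the net force along the incline is zero: mg sin 23° = μ mg cos 23°.
So μ = tan 23° = 0.3907 / 0.9205 = 0.4244.

0.42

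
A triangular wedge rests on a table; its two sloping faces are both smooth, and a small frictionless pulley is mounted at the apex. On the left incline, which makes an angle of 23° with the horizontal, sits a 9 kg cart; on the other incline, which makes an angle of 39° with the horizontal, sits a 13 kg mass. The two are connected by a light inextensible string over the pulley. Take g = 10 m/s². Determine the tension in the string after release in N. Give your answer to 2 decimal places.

Resolve each weight along its own incline: the 9 kg mass has component 9 × 10 × sin 23° = 35.166 N down its slope, and the 13 kg mass has 13 × 10 × sin 39° = 81.812 N down its slope.
The 13 kg side's 81.812 N exceeds the other side's 35.166 N, so that mass slides down and the 9 kg mass slides up. Taking that direction as positive, Newton's second law for the whole system gives 81.812 − 35.166 = (9 + 13) a, so a = 46.646 / 22 = 2.1203 m/s².
For the 9 kg mass (up-slope positive): T − 35.166 = 9 × 2.1203, so T = 54.249 N.

54.25 N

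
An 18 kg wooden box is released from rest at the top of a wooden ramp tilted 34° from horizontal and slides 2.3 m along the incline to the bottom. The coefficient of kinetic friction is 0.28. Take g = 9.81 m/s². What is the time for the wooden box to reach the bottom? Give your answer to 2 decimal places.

The weight component along the incline is mg sin 34° = 98.742 N and the normal force is N = mg cos 34° = 146.391 N.
Friction up the slope is f = μN = 0.28 × 146.391 = 40.989 N, so the net downslope force is 98.742 − 40.989 = 57.753 N and a = 57.753 / 18 = 3.2085 m/s².
Starting from rest, L = ½at², so t = √(2L/a) = √(2 × 2.3 / 3.2085) = 1.1974 s.

1.20 s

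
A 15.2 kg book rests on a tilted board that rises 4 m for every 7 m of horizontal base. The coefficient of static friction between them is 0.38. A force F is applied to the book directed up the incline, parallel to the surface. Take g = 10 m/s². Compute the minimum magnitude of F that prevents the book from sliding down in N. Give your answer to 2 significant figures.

25 N

The normal force is N = mg cos 29.74° = 131.973 N. With F at its minimum the book is on the verge of sliding down, so static friction is at its maximum μ_s N = 0.38 × 131.973 = 50.150 N and acts up the slope.
Equilibrium along the incline: F + μ_s N = mg sin 29.74°, so F = 75.413 − 50.150 = 25.263 N.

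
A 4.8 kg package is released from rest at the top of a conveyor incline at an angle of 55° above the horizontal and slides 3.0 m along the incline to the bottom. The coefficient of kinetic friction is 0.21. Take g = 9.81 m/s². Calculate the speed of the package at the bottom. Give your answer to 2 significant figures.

6.4 m/s

The weight component along the incline is mg sin 55° = 38.572 N and the normal force is N = mg cos 55° = 27.009 N.
Friction up the slope is f = μN = 0.21 × 27.009 = 5.672 N, so the net downslope force is 38.572 − 5.672 = 32.900 N and a = 32.900 / 4.8 = 6.8542 m/s².
Starting from rest over a distance of 3.0 m, v² = 2aL = 2 × 6.8542 × 3.0 = 41.1252, so v = 6.4129 m/s.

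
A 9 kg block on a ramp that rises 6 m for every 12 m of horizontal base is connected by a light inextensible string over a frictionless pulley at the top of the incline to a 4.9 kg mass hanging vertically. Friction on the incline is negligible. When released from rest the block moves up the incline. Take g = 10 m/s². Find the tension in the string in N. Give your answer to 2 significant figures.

For the block on the incline: the weight component along the slope is m₁g sin 26.57° = 9 × 10 × 0.4472 = 40.248 N and the normal force is N = m₁g cos 26.57° = 80.498 N.
Newton's second law for the block (up-slope positive): T − 40.248 = 9 a. For the hanging mass (downward positive): 4.9 × 10 − T = 4.9 a.
Adding the two equations eliminates T: 8.752 = 13.9 a, so a = 0.6296 m/s².
Then from the hanging mass's equation, T = 4.9 × (10 − 0.6296) = 45.915 N.

46 N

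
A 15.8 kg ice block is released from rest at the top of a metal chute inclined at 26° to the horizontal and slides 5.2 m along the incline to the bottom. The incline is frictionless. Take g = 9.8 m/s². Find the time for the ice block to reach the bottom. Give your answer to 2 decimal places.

1.56 s

The weight component along the incline is mg sin 26° = 67.877 N and the normal force is N = mg cos 26° = 139.169 N.
With no friction, a = g sin 26° = 4.2960 m/s².
Starting from rest, L = ½at², so t = √(2L/a) = √(2 × 5.2 / 4.2960) = 1.5559 s.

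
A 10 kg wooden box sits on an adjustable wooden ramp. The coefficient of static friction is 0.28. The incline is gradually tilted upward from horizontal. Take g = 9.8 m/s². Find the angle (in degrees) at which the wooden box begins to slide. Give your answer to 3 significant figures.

15.6°

At the threshold of sliding, static friction is at its maximum μ_s N and exactly balances the weight component along the incline: mg sin θ = μ_s mg cos θ.
Hence tan θ = μ_s = 0.28, so θ = arctan(0.28) = 15.6422°.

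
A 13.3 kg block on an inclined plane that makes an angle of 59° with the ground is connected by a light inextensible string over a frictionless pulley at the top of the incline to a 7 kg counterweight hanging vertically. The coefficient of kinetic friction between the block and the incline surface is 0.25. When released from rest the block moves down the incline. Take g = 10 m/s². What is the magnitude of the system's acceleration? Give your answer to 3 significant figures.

For the block on the incline: the weight component along the slope is m₁g sin 59° = 13.3 × 10 × 0.8572 = 114.008 N and the normal force is N = m₁g cos 59° = 68.500 N.
Kinetic friction opposes the block's motion down the incline: f = μN = 0.25 × 68.500 = 17.125 N acting up the slope.
Newton's second law for the block (down-slope positive): 114.008 − 17.125 − T = 13.3 a. For the hanging counterweight (upward positive): T − 7 × 10 = 7 a.
Adding the two equations eliminates T: 26.883 = 20.3 a, so a = 1.3243 m/s².

1.32 m/s²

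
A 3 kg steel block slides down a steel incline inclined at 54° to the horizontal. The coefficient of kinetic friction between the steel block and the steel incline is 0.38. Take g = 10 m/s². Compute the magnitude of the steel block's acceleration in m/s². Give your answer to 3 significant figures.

5.86 m/s²

Resolving the weight along the incline: the component pulling the steel block down the slope is mg sin 54° = 3 × 10 × 0.8090 = 24.270 N, and the normal force is N = mg cos 54° = 3 × 10 × 0.5878 = 17.634 N.
Kinetic friction acts up the slope with magnitude f = μN = 0.38 × 17.634 = 6.701 N.
Net force along the incline is 24.270 − 6.701 = 17.569 N, so a = 17.569 / 3 = 5.8563 m/s².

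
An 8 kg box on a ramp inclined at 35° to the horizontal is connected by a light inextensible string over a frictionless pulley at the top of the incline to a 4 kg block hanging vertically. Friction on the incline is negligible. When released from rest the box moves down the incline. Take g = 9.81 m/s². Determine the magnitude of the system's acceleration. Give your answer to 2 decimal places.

For the box on the incline: the weight component along the slope is m₁g sin 35° = 8 × 9.81 × 0.5736 = 45.016 N and the normal force is N = m₁g cos 35° = 64.287 N.
Newton's second law for the box (down-slope positive): 45.016 − T = 8 a. For the hanging block (upward positive): T − 4 × 9.81 = 4 a.
Adding the two equations eliminates T: 5.776 = 12 a, so a = 0.4813 m/s².

0.48 m/s²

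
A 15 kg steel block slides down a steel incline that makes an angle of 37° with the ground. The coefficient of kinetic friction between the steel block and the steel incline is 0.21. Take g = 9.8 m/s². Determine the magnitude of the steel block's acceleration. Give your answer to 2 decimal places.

4.25 m/s²

Resolving the weight along the incline: the component pulling the steel block down the slope is mg sin 37° = 15 × 9.8 × 0.6018 = 88.465 N, and the normal force is N = mg cos 37° = 15 × 9.8 × 0.7986 = 117.394 N.
Kinetic friction acts up the slope with magnitude f = μN = 0.21 × 117.394 = 24.653 N.
Net force along the incline is 88.465 − 24.653 = 63.812 N, so a = 63.812 / 15 = 4.2541 m/s².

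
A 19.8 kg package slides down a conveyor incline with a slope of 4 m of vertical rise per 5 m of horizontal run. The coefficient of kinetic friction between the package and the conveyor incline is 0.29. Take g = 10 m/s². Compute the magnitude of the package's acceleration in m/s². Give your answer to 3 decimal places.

3.982 m/s²

Resolving the weight along the incline: the component pulling the package down the slope is mg sin 38.66° = 19.8 × 10 × 0.6247 = 123.691 N, and the normal force is N = mg cos 38.66° = 19.8 × 10 × 0.7809 = 154.618 N.
Kinetic friction acts up the slope with magnitude f = μN = 0.29 × 154.618 = 44.839 N.
Net force along the incline is 123.691 − 44.839 = 78.852 N, so a = 78.852 / 19.8 = 3.9824 m/s².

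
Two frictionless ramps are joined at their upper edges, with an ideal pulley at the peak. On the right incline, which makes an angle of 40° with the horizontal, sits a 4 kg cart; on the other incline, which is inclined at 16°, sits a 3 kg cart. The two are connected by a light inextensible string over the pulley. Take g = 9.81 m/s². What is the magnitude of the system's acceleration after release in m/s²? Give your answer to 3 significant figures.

Resolve each weight along its own incline: the 4 kg mass has component 4 × 9.81 × sin 40° = 25.223 N down its slope, and the 3 kg mass has 3 × 9.81 × sin 16° = 8.112 N down its slope.
The 4 kg side's 25.223 N exceeds the other side's 8.112 N, so that mass slides down and the 3 kg mass slides up. Taking that direction as positive, Newton's second law for the whole system gives 25.223 − 8.112 = (4 + 3) a, so a = 17.111 / 7 = 2.4444 m/s².

2.44 m/s²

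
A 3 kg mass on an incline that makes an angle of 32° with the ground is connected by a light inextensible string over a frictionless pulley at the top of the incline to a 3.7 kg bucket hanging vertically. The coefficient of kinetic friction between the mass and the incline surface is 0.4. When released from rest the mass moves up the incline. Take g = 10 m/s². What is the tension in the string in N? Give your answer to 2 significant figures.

31 N

For the mass on the incline: the weight component along the slope is m₁g sin 32° = 3 × 10 × 0.5299 = 15.897 N and the normal force is N = m₁g cos 32° = 25.441 N.
Kinetic friction opposes the mass's motion up the incline: f = μN = 0.4 × 25.441 = 10.176 N acting down the slope.
Newton's second law for the mass (up-slope positive): T − 15.897 − 10.176 = 3 a. For the hanging bucket (downward positive): 3.7 × 10 − T = 3.7 a.
Adding the two equations eliminates T: 10.927 = 6.7 a, so a = 1.6309 m/s².
Then from the hanging bucket's equation, T = 3.7 × (10 − 1.6309) = 30.966 N.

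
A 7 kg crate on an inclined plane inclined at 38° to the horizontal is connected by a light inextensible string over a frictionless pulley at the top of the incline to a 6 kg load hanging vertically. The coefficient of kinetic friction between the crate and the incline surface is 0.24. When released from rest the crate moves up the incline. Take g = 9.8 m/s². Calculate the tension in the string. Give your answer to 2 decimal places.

For the crate on the incline: the weight component along the slope is m₁g sin 38° = 7 × 9.8 × 0.6157 = 42.237 N and the normal force is N = m₁g cos 38° = 54.058 N.
Kinetic friction opposes the crate's motion up the incline: f = μN = 0.24 × 54.058 = 12.974 N acting down the slope.
Newton's second law for the crate (up-slope positive): T − 42.237 − 12.974 = 7 a. For the hanging load (downward positive): 6 × 9.8 − T = 6 a.
Adding the two equations eliminates T: 3.589 = 13 a, so a = 0.2761 m/s².
Then from the hanging load's equation, T = 6 × (9.8 − 0.2761) = 57.143 N.

57.14 N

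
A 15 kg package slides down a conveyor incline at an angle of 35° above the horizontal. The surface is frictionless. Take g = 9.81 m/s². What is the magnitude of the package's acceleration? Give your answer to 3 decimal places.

5.627 m/s²

Resolving the weight along the incline: the component pulling the package down the slope is mg sin 35° = 15 × 9.81 × 0.5736 = 84.405 N, and the normal force is N = mg cos 35° = 15 × 9.81 × 0.8192 = 120.545 N.
With no friction the net force along the incline is 84.405 N, so a = g sin 35° = 84.405 / 15 = 5.6270 m/s².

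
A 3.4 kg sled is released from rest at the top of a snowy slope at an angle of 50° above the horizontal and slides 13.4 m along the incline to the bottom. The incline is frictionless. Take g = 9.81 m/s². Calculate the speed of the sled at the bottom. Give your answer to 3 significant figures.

The weight component along the incline is mg sin 50° = 25.551 N and the normal force is N = mg cos 50° = 21.440 N.
With no friction, a = g sin 50° = 7.5149 m/s².
Starting from rest over a distance of 13.4 m, v² = 2aL = 2 × 7.5149 × 13.4 = 201.3993, so v = 14.1915 m/s.

14.2 m/s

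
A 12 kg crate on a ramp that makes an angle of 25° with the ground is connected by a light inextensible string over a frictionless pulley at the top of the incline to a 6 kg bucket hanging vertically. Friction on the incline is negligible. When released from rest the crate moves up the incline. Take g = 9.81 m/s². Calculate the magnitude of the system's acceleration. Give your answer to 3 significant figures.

0.506 m/s²

For the crate on the incline: the weight component along the slope is m₁g sin 25° = 12 × 9.81 × 0.4226 = 49.748 N and the normal force is N = m₁g cos 25° = 106.691 N.
Newton's second law for the crate (up-slope positive): T − 49.748 = 12 a. For the hanging bucket (downward positive): 6 × 9.81 − T = 6 a.
Adding the two equations eliminates T: 9.112 = 18 a, so a = 0.5062 m/s².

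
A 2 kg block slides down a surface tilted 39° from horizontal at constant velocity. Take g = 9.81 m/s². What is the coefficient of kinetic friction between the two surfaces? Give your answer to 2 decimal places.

At constant velocity the net force along the incline is zero: mg sin 39° = μ mg cos 39°.
So μ = tan 39° = 0.6293 / 0.7771 = 0.8098.

0.81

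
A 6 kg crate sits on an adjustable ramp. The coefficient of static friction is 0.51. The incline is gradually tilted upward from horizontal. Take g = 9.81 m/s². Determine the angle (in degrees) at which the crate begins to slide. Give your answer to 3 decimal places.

At the threshold of sliding, static friction is at its maximum μ_s N and exactly balances the weight component along the incline: mg sin θ = μ_s mg cos θ.
Hence tan θ = μ_s = 0.51, so θ = arctan(0.51) = 27.0216°.

27.022°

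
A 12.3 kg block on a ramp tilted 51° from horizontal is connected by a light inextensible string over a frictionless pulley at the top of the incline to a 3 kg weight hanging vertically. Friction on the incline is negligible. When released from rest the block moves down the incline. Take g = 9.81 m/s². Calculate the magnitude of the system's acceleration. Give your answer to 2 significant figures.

4.2 m/s²

For the block on the incline: the weight component along the slope is m₁g sin 51° = 12.3 × 9.81 × 0.7771 = 93.767 N and the normal force is N = m₁g cos 51° = 75.936 N.
Newton's second law for the block (down-slope positive): 93.767 − T = 12.3 a. For the hanging weight (upward positive): T − 3 × 9.81 = 3 a.
Adding the two equations eliminates T: 64.337 = 15.3 a, so a = 4.2050 m/s².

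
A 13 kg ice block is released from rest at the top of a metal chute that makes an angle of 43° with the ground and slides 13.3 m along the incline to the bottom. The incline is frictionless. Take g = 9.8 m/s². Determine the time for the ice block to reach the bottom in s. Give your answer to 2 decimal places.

1.99 s

The weight component along the incline is mg sin 43° = 86.887 N and the normal force is N = mg cos 43° = 93.174 N.
With no friction, a = g sin 43° = 6.6836 m/s².
Starting from rest, L = ½at², so t = √(2L/a) = √(2 × 13.3 / 6.6836) = 1.9950 s.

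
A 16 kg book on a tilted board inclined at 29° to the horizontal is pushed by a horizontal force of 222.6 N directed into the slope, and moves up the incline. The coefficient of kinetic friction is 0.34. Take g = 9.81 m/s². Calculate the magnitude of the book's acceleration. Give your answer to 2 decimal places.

The horizontal push has components F cos 29° = 222.6 × 0.8746 = 194.686 N up the incline and F sin 29° = 222.6 × 0.4848 = 107.916 N pressing into the surface.
The normal force is therefore N = mg cos 29° + F sin 29° = 137.277 + 107.916 = 245.193 N, and kinetic friction down the slope is μN = 0.34 × 245.193 = 83.366 N.
Along the incline: F cos 29° − mg sin 29° − μN = ma, so 194.686 − 76.094 − 83.366 = 16 a, giving a = 2.2016 m/s².

2.20 m/s²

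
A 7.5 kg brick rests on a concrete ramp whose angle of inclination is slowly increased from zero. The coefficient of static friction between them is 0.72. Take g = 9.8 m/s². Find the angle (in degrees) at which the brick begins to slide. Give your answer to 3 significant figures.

35.8°

At the threshold of sliding, static friction is at its maximum μ_s N and exactly balances the weight component along the incline: mg sin θ = μ_s mg cos θ.
Hence tan θ = μ_s = 0.72, so θ = arctan(0.72) = 35.7539°.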